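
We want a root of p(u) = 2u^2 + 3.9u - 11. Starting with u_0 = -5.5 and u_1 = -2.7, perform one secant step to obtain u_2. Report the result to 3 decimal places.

-3.256

p(-5.5) = 28.05000, p(-2.7) = -6.95000
u_2 = -2.70000 − (-6.95000)·(-2.70000 − (-5.50000)) / (-6.95000 − 28.05000) = -2.70000 − (-19.46000)/(-35.00000) = -3.25600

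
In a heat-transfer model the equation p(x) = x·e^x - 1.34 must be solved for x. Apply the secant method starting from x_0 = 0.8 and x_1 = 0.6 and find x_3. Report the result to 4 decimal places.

0.6798

p(0.8) = 0.440433, p(0.6) = -0.246729
x_2 = 0.600000 − (-0.246729)·(0.600000 − 0.800000) / (-0.246729 − 0.440433) = 0.600000 − (0.049346)/(-0.687161) = 0.671811
p(0.671811) = -0.024742
x_3 = 0.671811 − (-0.024742)·(0.671811 − 0.600000) / (-0.024742 − (-0.246729)) = 0.671811 − (-0.001777)/(0.221987) = 0.679815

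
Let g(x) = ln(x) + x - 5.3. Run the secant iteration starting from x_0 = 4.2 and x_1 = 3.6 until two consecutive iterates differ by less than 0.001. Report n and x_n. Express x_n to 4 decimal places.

g(4.2) = 0.335085, g(3.6) = -0.419066
x_2 = 3.600000 − (-0.419066)·(-0.600000)/(-0.754151) = 3.933408;  |Δ| = 0.333408
g(3.933408) = 0.002914
x_3 = 3.933408 − 0.002914·(0.333408)/(0.421980) = 3.931105;  |Δ| = 0.002302
g(3.931105) = 0.000026
x_4 = 3.931105 − 0.000026·(-0.002302)/(-0.002888) = 3.931085;  |Δ| = 0.000021
|x_4 − x_3| = 0.000021 < 0.001

n = 4, x_n = 3.9311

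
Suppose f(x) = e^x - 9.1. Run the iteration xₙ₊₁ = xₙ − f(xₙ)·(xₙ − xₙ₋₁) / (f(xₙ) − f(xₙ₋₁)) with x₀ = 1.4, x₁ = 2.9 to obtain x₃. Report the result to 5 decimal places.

f(1.4) = -5.0448000, f(2.9) = 9.0741454
x₂ = 2.9000000 − 9.0741454·(2.9000000 − 1.4000000) / (9.0741454 − (-5.0448000)) = 2.9000000 − (13.6112181)/(14.1189454) = 1.9359607
f(1.9359607) = -2.1693007
x₃ = 1.9359607 − (-2.1693007)·(1.9359607 − 2.9000000) / (-2.1693007 − 9.0741454) = 1.9359607 − (2.0912911)/(-11.2434461) = 2.1219616

2.12196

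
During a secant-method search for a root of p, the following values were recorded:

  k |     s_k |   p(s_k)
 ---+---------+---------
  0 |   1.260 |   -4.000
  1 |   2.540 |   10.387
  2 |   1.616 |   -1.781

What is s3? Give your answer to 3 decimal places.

s3 = 1.616 − (-1.781)·(1.616 − 2.540) / (-1.781 − 10.387)
   = 1.616 − (1.64564)/(-12.16800) = 1.75124

1.751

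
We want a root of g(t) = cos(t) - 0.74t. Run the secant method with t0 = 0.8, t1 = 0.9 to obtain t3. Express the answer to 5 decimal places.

g(0.8) = 0.1047067, g(0.9) = -0.0443900
t2 = 0.9000000 − (-0.0443900)·(0.9000000 − 0.8000000) / (-0.0443900 − 0.1047067) = 0.9000000 − (-0.0044390)/(-0.1490967) = 0.8702274
g(0.8702274) = 0.0006845
t3 = 0.8702274 − 0.0006845·(0.8702274 − 0.9000000) / (0.0006845 − (-0.0443900)) = 0.8702274 − (-0.0000204)/(0.0450745) = 0.8706795

0.87068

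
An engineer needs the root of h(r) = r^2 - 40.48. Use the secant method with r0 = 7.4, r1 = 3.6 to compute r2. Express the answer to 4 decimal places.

h(7.4) = 14.280000, h(3.6) = -27.520000
r2 = 3.600000 − (-27.520000)·(3.600000 − 7.400000) / (-27.520000 − 14.280000) = 3.600000 − (104.576000)/(-41.800000) = 6.101818

6.1018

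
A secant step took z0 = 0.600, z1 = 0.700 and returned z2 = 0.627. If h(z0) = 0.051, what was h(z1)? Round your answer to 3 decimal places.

The secant line through (0.600, 0.051) and (0.700, h(z1)) crosses zero at z2 = 0.627.
So (0.600, 0.051), (0.700, h(z1)), (0.627, 0) are collinear:
h(z1) = 0.051 · (0.700 − 0.627) / (0.600 − 0.627) = 0.051 · (0.07300)/(-0.02700) = -0.13789

-0.138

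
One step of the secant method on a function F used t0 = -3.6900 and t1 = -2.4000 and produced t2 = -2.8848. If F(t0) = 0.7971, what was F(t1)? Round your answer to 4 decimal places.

The secant line through (-3.6900, 0.7971) and (-2.4000, F(t1)) crosses zero at t2 = -2.8848.
So (-3.6900, 0.7971), (-2.4000, F(t1)), (-2.8848, 0) are collinear:
F(t1) = 0.7971 · (-2.4000 − (-2.8848)) / (-3.6900 − (-2.8848)) = 0.7971 · (0.484800)/(-0.805200) = -0.479923

-0.4799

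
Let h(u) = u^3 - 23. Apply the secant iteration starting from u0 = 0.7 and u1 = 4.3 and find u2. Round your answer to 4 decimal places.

1.7303

h(0.7) = -22.657000, h(4.3) = 56.507000
u2 = 4.300000 − 56.507000·(4.300000 − 0.700000) / (56.507000 − (-22.657000)) = 4.300000 − (203.425200)/(79.164000) = 1.730332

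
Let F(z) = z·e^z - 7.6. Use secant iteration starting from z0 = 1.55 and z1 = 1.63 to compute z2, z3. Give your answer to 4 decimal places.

F(1.55) = -0.297221, F(1.63) = 0.719316
z2 = 1.630000 − 0.719316·(1.630000 − 1.550000) / (0.719316 − (-0.297221)) = 1.630000 − (0.057545)/(1.016537) = 1.573391
F(1.573391) = -0.011576
z3 = 1.573391 − (-0.011576)·(1.573391 − 1.630000) / (-0.011576 − 0.719316) = 1.573391 − (0.000655)/(-0.730891) = 1.574287

1.5734, 1.5743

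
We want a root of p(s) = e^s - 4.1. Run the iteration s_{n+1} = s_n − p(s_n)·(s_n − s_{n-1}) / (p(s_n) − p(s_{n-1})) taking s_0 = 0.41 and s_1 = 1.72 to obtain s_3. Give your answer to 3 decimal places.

p(0.41) = -2.59318, p(1.72) = 1.48453
s_2 = 1.72000 − 1.48453·(1.72000 − 0.41000) / (1.48453 − (-2.59318)) = 1.72000 − (1.94473)/(4.07771) = 1.24308
p(1.24308) = -0.63372
s_3 = 1.24308 − (-0.63372)·(1.24308 − 1.72000) / (-0.63372 − 1.48453) = 1.24308 − (0.30223)/(-2.11825) = 1.38576

1.386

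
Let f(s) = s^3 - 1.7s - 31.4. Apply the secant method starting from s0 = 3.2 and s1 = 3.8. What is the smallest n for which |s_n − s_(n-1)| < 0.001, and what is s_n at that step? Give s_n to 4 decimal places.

f(3.2) = -4.072000, f(3.8) = 17.012000
s2 = 3.800000 − 17.012000·(0.600000)/(21.084000) = 3.315879;  |Δ| = 0.484121
f(3.315879) = -0.578717
s3 = 3.315879 − (-0.578717)·(-0.484121)/(-17.590717) = 3.331806;  |Δ| = 0.015927
f(3.331806) = -0.077908
s4 = 3.331806 − (-0.077908)·(0.015927)/(0.500809) = 3.334284;  |Δ| = 0.002478
f(3.334284) = 0.000455
s5 = 3.334284 − 0.000455·(0.002478)/(0.078363) = 3.334270;  |Δ| = 0.000014
|s5 − s4| = 0.000014 < 0.001

n = 5, s_n = 3.3343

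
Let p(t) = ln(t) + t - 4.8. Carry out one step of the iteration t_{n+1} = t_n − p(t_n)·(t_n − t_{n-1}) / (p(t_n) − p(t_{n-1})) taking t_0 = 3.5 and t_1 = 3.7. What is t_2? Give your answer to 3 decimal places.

p(3.5) = -0.04724, p(3.7) = 0.20833
t_2 = 3.70000 − 0.20833·(3.70000 − 3.50000) / (0.20833 − (-0.04724)) = 3.70000 − (0.04167)/(0.25557) = 3.53697

3.537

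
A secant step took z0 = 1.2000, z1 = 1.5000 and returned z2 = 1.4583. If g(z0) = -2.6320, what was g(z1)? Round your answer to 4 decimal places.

The secant line through (1.2000, -2.6320) and (1.5000, g(z1)) crosses zero at z2 = 1.4583.
So (1.2000, -2.6320), (1.5000, g(z1)), (1.4583, 0) are collinear:
g(z1) = -2.6320 · (1.5000 − 1.4583) / (1.2000 − 1.4583) = -2.6320 · (0.041700)/(-0.258300) = 0.424911

0.4249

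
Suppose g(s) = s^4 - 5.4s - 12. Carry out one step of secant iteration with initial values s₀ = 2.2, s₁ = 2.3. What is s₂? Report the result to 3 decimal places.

g(2.2) = -0.45440, g(2.3) = 3.56410
s₂ = 2.30000 − 3.56410·(2.30000 − 2.20000) / (3.56410 − (-0.45440)) = 2.30000 − (0.35641)/(4.01850) = 2.21131

2.211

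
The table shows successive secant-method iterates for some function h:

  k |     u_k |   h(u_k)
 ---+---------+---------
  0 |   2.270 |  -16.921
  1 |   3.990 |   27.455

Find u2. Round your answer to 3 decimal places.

u2 = 3.990 − 27.455·(3.990 − 2.270) / (27.455 − (-16.921))
   = 3.990 − (47.22260)/(44.37600) = 2.92585

2.926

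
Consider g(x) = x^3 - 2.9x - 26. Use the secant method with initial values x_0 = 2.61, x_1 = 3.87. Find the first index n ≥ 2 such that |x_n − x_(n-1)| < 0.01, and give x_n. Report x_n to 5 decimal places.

g(2.61) = -15.7894190, g(3.87) = 20.7376030
x_2 = 3.8700000 − 20.7376030·(1.2600000)/(36.5270220) = 3.1546562;  |Δ| = 0.7153438
g(3.1546562) = -3.7538203
x_3 = 3.1546562 − (-3.7538203)·(-0.7153438)/(-24.4914233) = 3.2642975;  |Δ| = 0.1096413
g(3.2642975) = -0.6832897
x_4 = 3.2642975 − (-0.6832897)·(0.1096413)/(3.0705307) = 3.2886961;  |Δ| = 0.0243986
g(3.2886961) = 0.0317478
x_5 = 3.2886961 − 0.0317478·(0.0243986)/(0.7150375) = 3.2876128;  |Δ| = 0.0010833
|x_5 − x_4| = 0.0010833 < 0.01

n = 5, x_n = 3.28761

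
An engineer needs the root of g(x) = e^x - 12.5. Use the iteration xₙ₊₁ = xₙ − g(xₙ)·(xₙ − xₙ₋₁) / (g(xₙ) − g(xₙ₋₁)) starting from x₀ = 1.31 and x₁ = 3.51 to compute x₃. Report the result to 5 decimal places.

g(1.31) = -8.7938263, g(3.51) = 20.9482678
x₂ = 3.5100000 − 20.9482678·(3.5100000 − 1.3100000) / (20.9482678 − (-8.7938263)) = 3.5100000 − (46.0861891)/(29.7420941) = 1.9604726
g(1.9604726) = -5.3973169
x₃ = 1.9604726 − (-5.3973169)·(1.9604726 − 3.5100000) / (-5.3973169 − 20.9482678) = 1.9604726 − (8.3632903)/(-26.3455846) = 2.2779182

2.27792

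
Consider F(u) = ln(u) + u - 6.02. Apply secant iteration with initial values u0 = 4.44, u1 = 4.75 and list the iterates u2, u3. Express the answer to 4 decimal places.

F(4.44) = -0.089346, F(4.75) = 0.288145
u2 = 4.750000 − 0.288145·(4.750000 − 4.440000) / (0.288145 − (-0.089346)) = 4.750000 − (0.089325)/(0.377490) = 4.513372
F(4.513372) = 0.000416
u3 = 4.513372 − 0.000416·(4.513372 − 4.750000) / (0.000416 − 0.288145) = 4.513372 − (-0.000099)/(-0.287728) = 4.513029

4.5134, 4.5130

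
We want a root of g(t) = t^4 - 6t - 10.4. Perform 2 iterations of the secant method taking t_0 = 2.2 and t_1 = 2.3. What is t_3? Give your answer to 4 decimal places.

2.2047

g(2.2) = -0.174400, g(2.3) = 3.784100
t_2 = 2.300000 − 3.784100·(2.300000 − 2.200000) / (3.784100 − (-0.174400)) = 2.300000 − (0.378410)/(3.958500) = 2.204406
g(2.204406) = -0.012622
t_3 = 2.204406 − (-0.012622)·(2.204406 − 2.300000) / (-0.012622 − 3.784100) = 2.204406 − (0.001207)/(-3.796722) = 2.204724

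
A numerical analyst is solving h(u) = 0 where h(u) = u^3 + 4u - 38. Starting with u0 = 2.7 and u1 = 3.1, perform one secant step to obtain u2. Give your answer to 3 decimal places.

h(2.7) = -7.51700, h(3.1) = 4.19100
u2 = 3.10000 − 4.19100·(3.10000 − 2.70000) / (4.19100 − (-7.51700)) = 3.10000 − (1.67640)/(11.70800) = 2.95682

2.957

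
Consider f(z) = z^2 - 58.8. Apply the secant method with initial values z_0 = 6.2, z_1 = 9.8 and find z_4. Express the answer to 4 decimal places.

7.6684

f(6.2) = -20.360000, f(9.8) = 37.240000
z_2 = 9.800000 − 37.240000·(9.800000 − 6.200000) / (37.240000 − (-20.360000)) = 9.800000 − (134.064000)/(57.600000) = 7.472500
f(7.472500) = -2.961744
z_3 = 7.472500 − (-2.961744)·(7.472500 − 9.800000) / (-2.961744 − 37.240000) = 7.472500 − (6.893459)/(-40.201744) = 7.643972
f(7.643972) = -0.369698
z_4 = 7.643972 − (-0.369698)·(7.643972 − 7.472500) / (-0.369698 − (-2.961744)) = 7.643972 − (-0.063393)/(2.592046) = 7.668428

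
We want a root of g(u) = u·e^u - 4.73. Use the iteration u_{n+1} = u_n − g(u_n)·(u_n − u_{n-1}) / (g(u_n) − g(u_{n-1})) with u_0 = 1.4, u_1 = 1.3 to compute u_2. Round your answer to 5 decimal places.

1.29558

g(1.4) = 0.9472800, g(1.3) = 0.0400857
u_2 = 1.3000000 − 0.0400857·(1.3000000 − 1.4000000) / (0.0400857 − 0.9472800) = 1.3000000 − (-0.0040086)/(-0.9071943) = 1.2955814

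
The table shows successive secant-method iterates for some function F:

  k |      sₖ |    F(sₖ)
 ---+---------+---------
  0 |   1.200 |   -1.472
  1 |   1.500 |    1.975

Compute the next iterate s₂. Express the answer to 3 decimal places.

s₂ = 1.500 − 1.975·(1.500 − 1.200) / (1.975 − (-1.472))
   = 1.500 − (0.59250)/(3.44700) = 1.32811

1.328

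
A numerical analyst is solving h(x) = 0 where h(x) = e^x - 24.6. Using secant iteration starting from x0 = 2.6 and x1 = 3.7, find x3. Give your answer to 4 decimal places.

3.1681

h(2.6) = -11.136262, h(3.7) = 15.847304
x2 = 3.700000 − 15.847304·(3.700000 − 2.600000) / (15.847304 − (-11.136262)) = 3.700000 − (17.432035)/(26.983566) = 3.053976
h(3.053976) = -3.400536
x3 = 3.053976 − (-3.400536)·(3.053976 − 3.700000) / (-3.400536 − 15.847304) = 3.053976 − (2.196829)/(-19.247841) = 3.168110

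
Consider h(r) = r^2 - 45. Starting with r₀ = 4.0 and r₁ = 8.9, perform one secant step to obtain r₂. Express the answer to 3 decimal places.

h(4.0) = -29.00000, h(8.9) = 34.21000
r₂ = 8.90000 − 34.21000·(8.90000 − 4.00000) / (34.21000 − (-29.00000)) = 8.90000 − (167.62900)/(63.21000) = 6.24806

6.248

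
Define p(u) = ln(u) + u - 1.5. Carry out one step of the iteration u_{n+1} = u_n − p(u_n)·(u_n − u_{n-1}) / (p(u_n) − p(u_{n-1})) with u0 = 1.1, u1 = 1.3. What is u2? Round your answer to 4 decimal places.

1.2660

p(1.1) = -0.304690, p(1.3) = 0.062364
u2 = 1.300000 − 0.062364·(1.300000 − 1.100000) / (0.062364 − (-0.304690)) = 1.300000 − (0.012473)/(0.367054) = 1.266019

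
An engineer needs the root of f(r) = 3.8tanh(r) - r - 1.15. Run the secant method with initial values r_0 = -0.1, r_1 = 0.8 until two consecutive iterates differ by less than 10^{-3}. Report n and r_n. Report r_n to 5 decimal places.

f(-0.1) = -1.4287384, f(0.8) = 0.5733397
r_2 = 0.8000000 − 0.5733397·(0.9000000)/(2.0020781) = 0.5422649;  |Δ| = 0.2577351
f(0.5422649) = 0.1875970
r_3 = 0.5422649 − 0.1875970·(-0.2577351)/(-0.3857427) = 0.4169214;  |Δ| = 0.1253435
f(0.4169214) = -0.0684532
r_4 = 0.4169214 − (-0.0684532)·(-0.1253435)/(-0.2560502) = 0.4504311;  |Δ| = 0.0335097
f(0.4504311) = 0.0041315
r_5 = 0.4504311 − 0.0041315·(0.0335097)/(0.0725847) = 0.4485238;  |Δ| = 0.0019074
f(0.4485238) = 0.0000784
r_6 = 0.4485238 − 0.0000784·(-0.0019074)/(-0.0040531) = 0.4484869;  |Δ| = 0.0000369
|r_6 − r_5| = 0.0000369 < 10^{-3}

n = 6, r_n = 0.44849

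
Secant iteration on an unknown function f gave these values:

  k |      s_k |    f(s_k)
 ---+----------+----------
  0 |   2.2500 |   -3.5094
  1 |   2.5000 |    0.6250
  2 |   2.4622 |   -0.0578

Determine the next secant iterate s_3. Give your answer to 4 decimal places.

s_3 = 2.4622 − (-0.0578)·(2.4622 − 2.5000) / (-0.0578 − 0.6250)
   = 2.4622 − (0.002185)/(-0.682800) = 2.465400

2.4654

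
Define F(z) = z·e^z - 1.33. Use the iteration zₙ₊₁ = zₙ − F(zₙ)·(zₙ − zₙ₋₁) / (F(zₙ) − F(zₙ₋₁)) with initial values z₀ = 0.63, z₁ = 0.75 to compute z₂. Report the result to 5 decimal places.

F(0.63) = -0.1471053, F(0.75) = 0.2577500
z₂ = 0.7500000 − 0.2577500·(0.7500000 − 0.6300000) / (0.2577500 − (-0.1471053)) = 0.7500000 − (0.0309300)/(0.4048553) = 0.6736023

0.67360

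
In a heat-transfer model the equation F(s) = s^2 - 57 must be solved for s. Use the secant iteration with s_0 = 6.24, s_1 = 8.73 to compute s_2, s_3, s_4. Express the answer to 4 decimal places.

F(6.24) = -18.062400, F(8.73) = 19.212900
s_2 = 8.730000 − 19.212900·(8.730000 − 6.240000) / (19.212900 − (-18.062400)) = 8.730000 − (47.840121)/(37.275300) = 7.446573
F(7.446573) = -1.548548
s_3 = 7.446573 − (-1.548548)·(7.446573 − 8.730000) / (-1.548548 − 19.212900) = 7.446573 − (1.987449)/(-20.761448) = 7.542301
F(7.542301) = -0.113696
s_4 = 7.542301 − (-0.113696)·(7.542301 − 7.446573) / (-0.113696 − (-1.548548)) = 7.542301 − (-0.010884)/(1.434853) = 7.549886

7.4466, 7.5423, 7.5499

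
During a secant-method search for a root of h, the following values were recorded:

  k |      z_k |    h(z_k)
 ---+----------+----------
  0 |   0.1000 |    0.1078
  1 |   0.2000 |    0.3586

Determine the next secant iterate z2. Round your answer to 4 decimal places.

z2 = 0.2000 − 0.3586·(0.2000 − 0.1000) / (0.3586 − 0.1078)
   = 0.2000 − (0.035860)/(0.250800) = 0.057018

0.0570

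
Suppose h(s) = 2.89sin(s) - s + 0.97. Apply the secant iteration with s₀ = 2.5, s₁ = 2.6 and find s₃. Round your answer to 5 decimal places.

h(2.5) = 0.1995845, h(2.6) = -0.1402010
s₂ = 2.6000000 − (-0.1402010)·(2.6000000 − 2.5000000) / (-0.1402010 − 0.1995845) = 2.6000000 − (-0.0140201)/(-0.3397855) = 2.5587384
h(2.5587384) = 0.0019442
s₃ = 2.5587384 − 0.0019442·(2.5587384 − 2.6000000) / (0.0019442 − (-0.1402010)) = 2.5587384 − (-0.0000802)/(0.1421452) = 2.5593027

2.55930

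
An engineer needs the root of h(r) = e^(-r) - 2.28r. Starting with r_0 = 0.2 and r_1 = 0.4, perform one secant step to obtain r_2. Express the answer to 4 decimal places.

h(0.2) = 0.362731, h(0.4) = -0.241680
r_2 = 0.400000 − (-0.241680)·(0.400000 − 0.200000) / (-0.241680 − 0.362731) = 0.400000 − (-0.048336)/(-0.604411) = 0.320028

0.3200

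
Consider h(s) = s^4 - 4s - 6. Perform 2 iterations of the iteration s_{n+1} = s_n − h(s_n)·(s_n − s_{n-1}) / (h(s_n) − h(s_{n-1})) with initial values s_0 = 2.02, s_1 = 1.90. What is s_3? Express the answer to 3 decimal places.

h(2.02) = 2.56966, h(1.90) = -0.56790
s_2 = 1.90000 − (-0.56790)·(1.90000 − 2.02000) / (-0.56790 − 2.56966) = 1.90000 − (0.06815)/(-3.13756) = 1.92172
h(1.92172) = -0.04857
s_3 = 1.92172 − (-0.04857)·(1.92172 − 1.90000) / (-0.04857 − (-0.56790)) = 1.92172 − (-0.00106)/(0.51933) = 1.92375

1.924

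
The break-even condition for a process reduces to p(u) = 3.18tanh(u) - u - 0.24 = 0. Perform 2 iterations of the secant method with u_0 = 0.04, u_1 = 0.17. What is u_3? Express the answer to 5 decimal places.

p(0.04) = -0.1528678, p(0.17) = 0.1254517
u_2 = 0.1700000 − 0.1254517·(0.1700000 − 0.0400000) / (0.1254517 − (-0.1528678)) = 0.1700000 − (0.0163087)/(0.2783195) = 0.1114029
p(0.1114029) = 0.0014000
u_3 = 0.1114029 − 0.0014000·(0.1114029 − 0.1700000) / (0.0014000 − 0.1254517) = 0.1114029 − (-0.0000820)/(-0.1240518) = 0.1107416

0.11074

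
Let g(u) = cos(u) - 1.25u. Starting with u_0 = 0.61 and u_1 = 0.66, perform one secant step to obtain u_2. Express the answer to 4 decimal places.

g(0.61) = 0.057148, g(0.66) = -0.035008
u_2 = 0.660000 − (-0.035008)·(0.660000 − 0.610000) / (-0.035008 − 0.057148) = 0.660000 − (-0.001750)/(-0.092156) = 0.641006

0.6410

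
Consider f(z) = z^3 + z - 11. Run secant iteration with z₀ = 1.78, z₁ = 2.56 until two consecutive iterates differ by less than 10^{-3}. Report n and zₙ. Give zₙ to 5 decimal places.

f(1.78) = -3.5802480, f(2.56) = 8.3372160
z₂ = 2.5600000 − 8.3372160·(0.7800000)/(11.9174640) = 2.0143278;  |Δ| = 0.5456722
f(2.0143278) = -0.8125036
z₃ = 2.0143278 − (-0.8125036)·(-0.5456722)/(-9.1497196) = 2.0627840;  |Δ| = 0.0484562
f(2.0627840) = -0.1599092
z₄ = 2.0627840 − (-0.1599092)·(0.0484562)/(0.6525944) = 2.0746575;  |Δ| = 0.0118735
f(2.0746575) = 0.0044067
z₅ = 2.0746575 − 0.0044067·(0.0118735)/(0.1643159) = 2.0743391;  |Δ| = 0.0003184
|z₅ − z₄| = 0.0003184 < 10^{-3}

n = 5, zₙ = 2.07434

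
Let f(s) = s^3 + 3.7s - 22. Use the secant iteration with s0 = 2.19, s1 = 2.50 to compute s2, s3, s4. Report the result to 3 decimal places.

2.358, 2.366, 2.366

f(2.19) = -3.39354, f(2.50) = 2.87500
s2 = 2.50000 − 2.87500·(2.50000 − 2.19000) / (2.87500 − (-3.39354)) = 2.50000 − (0.89125)/(6.26854) = 2.35782
f(2.35782) = -0.16817
s3 = 2.35782 − (-0.16817)·(2.35782 − 2.50000) / (-0.16817 − 2.87500) = 2.35782 − (0.02391)/(-3.04317) = 2.36568
f(2.36568) = -0.00762
s4 = 2.36568 − (-0.00762)·(2.36568 − 2.35782) / (-0.00762 − (-0.16817)) = 2.36568 − (-0.00006)/(0.16054) = 2.36605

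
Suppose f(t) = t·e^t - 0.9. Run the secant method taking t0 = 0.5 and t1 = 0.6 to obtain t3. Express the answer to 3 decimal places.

0.530

f(0.5) = -0.07564, f(0.6) = 0.19327
t2 = 0.60000 − 0.19327·(0.60000 − 0.50000) / (0.19327 − (-0.07564)) = 0.60000 − (0.01933)/(0.26891) = 0.52813
f(0.52813) = -0.00442
t3 = 0.52813 − (-0.00442)·(0.52813 − 0.60000) / (-0.00442 − 0.19327) = 0.52813 − (0.00032)/(-0.19770) = 0.52974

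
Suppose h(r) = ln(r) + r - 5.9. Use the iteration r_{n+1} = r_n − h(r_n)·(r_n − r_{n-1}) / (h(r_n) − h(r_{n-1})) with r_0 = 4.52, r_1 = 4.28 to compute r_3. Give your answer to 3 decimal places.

h(4.52) = 0.12851, h(4.28) = -0.16605
r_2 = 4.28000 − (-0.16605)·(4.28000 − 4.52000) / (-0.16605 − 0.12851) = 4.28000 − (0.03985)/(-0.29456) = 4.41529
h(4.41529) = 0.00037
r_3 = 4.41529 − 0.00037·(4.41529 − 4.28000) / (0.00037 − (-0.16605)) = 4.41529 − (0.00005)/(0.16641) = 4.41499

4.415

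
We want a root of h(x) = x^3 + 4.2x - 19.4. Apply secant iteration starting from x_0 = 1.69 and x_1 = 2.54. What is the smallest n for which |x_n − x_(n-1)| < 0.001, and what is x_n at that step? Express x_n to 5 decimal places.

n = 5, x_n = 2.17369

h(1.69) = -7.4751910, h(2.54) = 7.6550640
x_2 = 2.5400000 − 7.6550640·(0.8500000)/(15.1302550) = 2.1099475;  |Δ| = 0.4300525
h(2.1099475) = -1.1449912
x_3 = 2.1099475 − (-1.1449912)·(-0.4300525)/(-8.8000552) = 2.1659024;  |Δ| = 0.0559549
h(2.1659024) = -0.1426735
x_4 = 2.1659024 − (-0.1426735)·(0.0559549)/(1.0023177) = 2.1738672;  |Δ| = 0.0079648
h(2.1738672) = 0.0032836
x_5 = 2.1738672 − 0.0032836·(0.0079648)/(0.1459571) = 2.1736880;  |Δ| = 0.0001792
|x_5 − x_4| = 0.0001792 < 0.001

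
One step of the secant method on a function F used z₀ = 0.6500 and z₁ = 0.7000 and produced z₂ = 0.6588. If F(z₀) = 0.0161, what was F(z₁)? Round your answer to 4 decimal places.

The secant line through (0.6500, 0.0161) and (0.7000, F(z₁)) crosses zero at z₂ = 0.6588.
So (0.6500, 0.0161), (0.7000, F(z₁)), (0.6588, 0) are collinear:
F(z₁) = 0.0161 · (0.7000 − 0.6588) / (0.6500 − 0.6588) = 0.0161 · (0.041200)/(-0.008800) = -0.075377

-0.0754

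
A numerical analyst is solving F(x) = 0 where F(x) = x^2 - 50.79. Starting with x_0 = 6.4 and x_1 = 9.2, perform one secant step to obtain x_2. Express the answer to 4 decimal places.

7.0301

F(6.4) = -9.830000, F(9.2) = 33.850000
x_2 = 9.200000 − 33.850000·(9.200000 − 6.400000) / (33.850000 − (-9.830000)) = 9.200000 − (94.780000)/(43.680000) = 7.030128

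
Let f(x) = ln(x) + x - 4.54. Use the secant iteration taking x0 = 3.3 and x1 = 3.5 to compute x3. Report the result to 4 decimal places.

3.3354

f(3.3) = -0.046078, f(3.5) = 0.212763
x2 = 3.500000 − 0.212763·(3.500000 − 3.300000) / (0.212763 − (-0.046078)) = 3.500000 − (0.042553)/(0.258841) = 3.335603
f(3.335603) = 0.000257
x3 = 3.335603 − 0.000257·(3.335603 − 3.500000) / (0.000257 − 0.212763) = 3.335603 − (-0.000042)/(-0.212506) = 3.335405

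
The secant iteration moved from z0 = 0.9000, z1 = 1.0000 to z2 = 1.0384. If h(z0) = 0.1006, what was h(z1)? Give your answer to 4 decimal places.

The secant line through (0.9000, 0.1006) and (1.0000, h(z1)) crosses zero at z2 = 1.0384.
So (0.9000, 0.1006), (1.0000, h(z1)), (1.0384, 0) are collinear:
h(z1) = 0.1006 · (1.0000 − 1.0384) / (0.9000 − 1.0384) = 0.1006 · (-0.038400)/(-0.138400) = 0.027912

0.0279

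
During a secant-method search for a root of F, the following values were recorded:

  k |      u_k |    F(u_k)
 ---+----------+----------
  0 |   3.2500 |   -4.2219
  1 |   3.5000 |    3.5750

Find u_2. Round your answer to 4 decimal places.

3.3854

u_2 = 3.5000 − 3.5750·(3.5000 − 3.2500) / (3.5750 − (-4.2219))
   = 3.5000 − (0.893750)/(7.796900) = 3.385371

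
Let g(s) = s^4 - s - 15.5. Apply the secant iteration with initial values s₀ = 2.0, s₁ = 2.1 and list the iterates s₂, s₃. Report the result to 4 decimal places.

g(2.0) = -1.500000, g(2.1) = 1.848100
s₂ = 2.100000 − 1.848100·(2.100000 − 2.000000) / (1.848100 − (-1.500000)) = 2.100000 − (0.184810)/(3.348100) = 2.044802
g(2.044802) = -0.062257
s₃ = 2.044802 − (-0.062257)·(2.044802 − 2.100000) / (-0.062257 − 1.848100) = 2.044802 − (0.003436)/(-1.910357) = 2.046600

2.0448, 2.0466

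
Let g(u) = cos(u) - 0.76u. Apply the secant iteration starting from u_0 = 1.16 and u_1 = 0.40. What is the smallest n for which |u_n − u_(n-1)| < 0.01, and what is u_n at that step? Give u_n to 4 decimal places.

g(1.16) = -0.482260, g(0.40) = 0.617061
u_2 = 0.400000 − 0.617061·(-0.760000)/(1.099321) = 0.826596;  |Δ| = 0.426596
g(0.826596) = 0.049171
u_3 = 0.826596 − 0.049171·(0.426596)/(-0.567890) = 0.863533;  |Δ| = 0.036937
g(0.863533) = -0.006529
u_4 = 0.863533 − (-0.006529)·(0.036937)/(-0.055699) = 0.859203;  |Δ| = 0.004330
|u_4 − u_3| = 0.004330 < 0.01

n = 4, u_n = 0.8592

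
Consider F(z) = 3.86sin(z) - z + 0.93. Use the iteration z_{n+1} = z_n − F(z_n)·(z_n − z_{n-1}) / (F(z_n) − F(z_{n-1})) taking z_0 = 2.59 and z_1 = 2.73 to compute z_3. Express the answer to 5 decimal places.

F(2.59) = 0.3628112, F(2.73) = -0.2557318
z_2 = 2.7300000 − (-0.2557318)·(2.7300000 − 2.5900000) / (-0.2557318 − 0.3628112) = 2.7300000 − (-0.0358025)/(-0.6185430) = 2.6721181
F(2.6721181) = 0.0042145
z_3 = 2.6721181 − 0.0042145·(2.6721181 − 2.7300000) / (0.0042145 − (-0.2557318)) = 2.6721181 − (-0.0002439)/(0.2599463) = 2.6730565

2.67306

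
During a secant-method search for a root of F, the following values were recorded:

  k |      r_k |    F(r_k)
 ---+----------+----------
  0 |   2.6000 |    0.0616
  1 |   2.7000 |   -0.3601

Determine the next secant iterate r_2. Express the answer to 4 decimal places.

2.6146

r_2 = 2.7000 − (-0.3601)·(2.7000 − 2.6000) / (-0.3601 − 0.0616)
   = 2.7000 − (-0.036010)/(-0.421700) = 2.614608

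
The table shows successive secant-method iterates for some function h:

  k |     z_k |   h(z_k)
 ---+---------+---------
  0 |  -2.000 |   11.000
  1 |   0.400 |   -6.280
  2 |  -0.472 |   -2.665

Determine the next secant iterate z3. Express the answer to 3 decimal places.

-1.115

z3 = -0.472 − (-2.665)·(-0.472 − 0.400) / (-2.665 − (-6.280))
   = -0.472 − (2.32388)/(3.61500) = -1.11484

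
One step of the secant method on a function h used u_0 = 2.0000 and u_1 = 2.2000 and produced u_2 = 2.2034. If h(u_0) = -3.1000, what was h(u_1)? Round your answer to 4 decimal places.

The secant line through (2.0000, -3.1000) and (2.2000, h(u_1)) crosses zero at u_2 = 2.2034.
So (2.0000, -3.1000), (2.2000, h(u_1)), (2.2034, 0) are collinear:
h(u_1) = -3.1000 · (2.2000 − 2.2034) / (2.0000 − 2.2034) = -3.1000 · (-0.003400)/(-0.203400) = -0.051819

-0.0518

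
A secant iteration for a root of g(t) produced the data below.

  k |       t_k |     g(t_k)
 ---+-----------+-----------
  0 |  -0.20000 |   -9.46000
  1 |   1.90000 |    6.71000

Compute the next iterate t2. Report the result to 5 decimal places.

1.02857

t2 = 1.90000 − 6.71000·(1.90000 − (-0.20000)) / (6.71000 − (-9.46000))
   = 1.90000 − (14.0910000)/(16.1700000) = 1.0285714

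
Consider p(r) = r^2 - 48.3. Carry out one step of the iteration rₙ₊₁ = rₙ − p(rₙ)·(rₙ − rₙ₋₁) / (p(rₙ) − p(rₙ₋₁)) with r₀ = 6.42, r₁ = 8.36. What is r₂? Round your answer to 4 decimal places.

6.8993

p(6.42) = -7.083600, p(8.36) = 21.589600
r₂ = 8.360000 − 21.589600·(8.360000 − 6.420000) / (21.589600 − (-7.083600)) = 8.360000 − (41.883824)/(28.673200) = 6.899269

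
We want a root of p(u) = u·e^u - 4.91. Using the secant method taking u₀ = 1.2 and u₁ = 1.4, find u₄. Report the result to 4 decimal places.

1.3164

p(1.2) = -0.925860, p(1.4) = 0.767280
u₂ = 1.400000 − 0.767280·(1.400000 − 1.200000) / (0.767280 − (-0.925860)) = 1.400000 − (0.153456)/(1.693140) = 1.309366
p(1.309366) = -0.060338
u₃ = 1.309366 − (-0.060338)·(1.309366 − 1.400000) / (-0.060338 − 0.767280) = 1.309366 − (0.005469)/(-0.827618) = 1.315974
p(1.315974) = -0.003550
u₄ = 1.315974 − (-0.003550)·(1.315974 − 1.309366) / (-0.003550 − (-0.060338)) = 1.315974 − (-0.000023)/(0.056787) = 1.316387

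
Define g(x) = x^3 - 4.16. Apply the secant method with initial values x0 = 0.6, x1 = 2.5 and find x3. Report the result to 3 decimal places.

1.370

g(0.6) = -3.94400, g(2.5) = 11.46500
x2 = 2.50000 − 11.46500·(2.50000 − 0.60000) / (11.46500 − (-3.94400)) = 2.50000 − (21.78350)/(15.40900) = 1.08631
g(1.08631) = -2.87807
x3 = 1.08631 − (-2.87807)·(1.08631 − 2.50000) / (-2.87807 − 11.46500) = 1.08631 − (4.06869)/(-14.34307) = 1.36998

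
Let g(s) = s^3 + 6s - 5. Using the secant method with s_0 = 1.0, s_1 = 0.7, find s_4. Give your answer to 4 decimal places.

g(1.0) = 2.000000, g(0.7) = -0.457000
s_2 = 0.700000 − (-0.457000)·(0.700000 − 1.000000) / (-0.457000 − 2.000000) = 0.700000 − (0.137100)/(-2.457000) = 0.755800
g(0.755800) = -0.033463
s_3 = 0.755800 − (-0.033463)·(0.755800 − 0.700000) / (-0.033463 − (-0.457000)) = 0.755800 − (-0.001867)/(0.423537) = 0.760208
g(0.760208) = 0.000588
s_4 = 0.760208 − 0.000588·(0.760208 − 0.755800) / (0.000588 − (-0.033463)) = 0.760208 − (0.000003)/(0.034052) = 0.760132

0.7601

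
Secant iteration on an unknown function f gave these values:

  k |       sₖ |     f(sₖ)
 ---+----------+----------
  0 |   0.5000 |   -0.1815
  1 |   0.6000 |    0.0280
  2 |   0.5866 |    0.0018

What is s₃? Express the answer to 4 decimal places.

s₃ = 0.5866 − 0.0018·(0.5866 − 0.6000) / (0.0018 − 0.0280)
   = 0.5866 − (-0.000024)/(-0.026200) = 0.585679

0.5857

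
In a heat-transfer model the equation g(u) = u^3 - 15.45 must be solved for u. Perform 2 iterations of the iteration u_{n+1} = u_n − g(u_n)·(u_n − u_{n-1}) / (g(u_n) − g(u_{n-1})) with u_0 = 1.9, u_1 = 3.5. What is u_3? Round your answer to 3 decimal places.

g(1.9) = -8.59100, g(3.5) = 27.42500
u_2 = 3.50000 − 27.42500·(3.50000 − 1.90000) / (27.42500 − (-8.59100)) = 3.50000 − (43.88000)/(36.01600) = 2.28165
g(2.28165) = -3.57186
u_3 = 2.28165 − (-3.57186)·(2.28165 − 3.50000) / (-3.57186 − 27.42500) = 2.28165 − (4.35176)/(-30.99686) = 2.42205

2.422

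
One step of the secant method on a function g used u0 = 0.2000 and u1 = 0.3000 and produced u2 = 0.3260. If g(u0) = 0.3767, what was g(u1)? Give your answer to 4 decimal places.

The secant line through (0.2000, 0.3767) and (0.3000, g(u1)) crosses zero at u2 = 0.3260.
So (0.2000, 0.3767), (0.3000, g(u1)), (0.3260, 0) are collinear:
g(u1) = 0.3767 · (0.3000 − 0.3260) / (0.2000 − 0.3260) = 0.3767 · (-0.026000)/(-0.126000) = 0.077732

0.0777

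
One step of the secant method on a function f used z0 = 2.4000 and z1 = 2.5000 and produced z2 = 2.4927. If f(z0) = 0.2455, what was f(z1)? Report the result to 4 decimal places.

-0.0193

The secant line through (2.4000, 0.2455) and (2.5000, f(z1)) crosses zero at z2 = 2.4927.
So (2.4000, 0.2455), (2.5000, f(z1)), (2.4927, 0) are collinear:
f(z1) = 0.2455 · (2.5000 − 2.4927) / (2.4000 − 2.4927) = 0.2455 · (0.007300)/(-0.092700) = -0.019333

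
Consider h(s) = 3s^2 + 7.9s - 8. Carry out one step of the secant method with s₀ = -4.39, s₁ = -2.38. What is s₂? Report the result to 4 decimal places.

-3.1704

h(-4.39) = 15.135300, h(-2.38) = -9.808800
s₂ = -2.380000 − (-9.808800)·(-2.380000 − (-4.390000)) / (-9.808800 − 15.135300) = -2.380000 − (-19.715688)/(-24.944100) = -3.170395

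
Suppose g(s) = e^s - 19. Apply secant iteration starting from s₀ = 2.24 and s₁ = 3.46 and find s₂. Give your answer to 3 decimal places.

2.763

g(2.24) = -9.60667, g(3.46) = 12.81698
s₂ = 3.46000 − 12.81698·(3.46000 − 2.24000) / (12.81698 − (-9.60667)) = 3.46000 − (15.63671)/(22.42365) = 2.76267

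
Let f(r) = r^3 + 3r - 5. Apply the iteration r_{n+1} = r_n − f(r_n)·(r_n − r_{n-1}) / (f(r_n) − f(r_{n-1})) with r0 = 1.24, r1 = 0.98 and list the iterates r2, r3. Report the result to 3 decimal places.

1.147, 1.155

f(1.24) = 0.62662, f(0.98) = -1.11881
r2 = 0.98000 − (-1.11881)·(0.98000 − 1.24000) / (-1.11881 − 0.62662) = 0.98000 − (0.29089)/(-1.74543) = 1.14666
f(1.14666) = -0.05237
r3 = 1.14666 − (-0.05237)·(1.14666 − 0.98000) / (-0.05237 − (-1.11881)) = 1.14666 − (-0.00873)/(1.06644) = 1.15484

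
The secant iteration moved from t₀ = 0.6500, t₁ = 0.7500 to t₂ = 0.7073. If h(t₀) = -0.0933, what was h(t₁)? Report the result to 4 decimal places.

The secant line through (0.6500, -0.0933) and (0.7500, h(t₁)) crosses zero at t₂ = 0.7073.
So (0.6500, -0.0933), (0.7500, h(t₁)), (0.7073, 0) are collinear:
h(t₁) = -0.0933 · (0.7500 − 0.7073) / (0.6500 − 0.7073) = -0.0933 · (0.042700)/(-0.057300) = 0.069527

0.0695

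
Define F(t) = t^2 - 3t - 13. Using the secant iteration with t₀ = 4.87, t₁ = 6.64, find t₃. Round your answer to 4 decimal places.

5.3944

F(4.87) = -3.893100, F(6.64) = 11.169600
t₂ = 6.640000 − 11.169600·(6.640000 − 4.870000) / (11.169600 − (-3.893100)) = 6.640000 − (19.770192)/(15.062700) = 5.327474
F(5.327474) = -0.600446
t₃ = 5.327474 − (-0.600446)·(5.327474 − 6.640000) / (-0.600446 − 11.169600) = 5.327474 − (0.788101)/(-11.770046) = 5.394432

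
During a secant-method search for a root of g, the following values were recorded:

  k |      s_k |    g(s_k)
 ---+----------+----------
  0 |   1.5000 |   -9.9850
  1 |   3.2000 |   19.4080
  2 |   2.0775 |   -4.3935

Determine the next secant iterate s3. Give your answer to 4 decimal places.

2.2847

s3 = 2.0775 − (-4.3935)·(2.0775 − 3.2000) / (-4.3935 − 19.4080)
   = 2.0775 − (4.931704)/(-23.801500) = 2.284701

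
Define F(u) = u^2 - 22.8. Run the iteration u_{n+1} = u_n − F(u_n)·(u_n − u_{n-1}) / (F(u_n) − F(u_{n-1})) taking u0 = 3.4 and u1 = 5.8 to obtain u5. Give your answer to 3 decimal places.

F(3.4) = -11.24000, F(5.8) = 10.84000
u2 = 5.80000 − 10.84000·(5.80000 − 3.40000) / (10.84000 − (-11.24000)) = 5.80000 − (26.01600)/(22.08000) = 4.62174
F(4.62174) = -1.43953
u3 = 4.62174 − (-1.43953)·(4.62174 − 5.80000) / (-1.43953 − 10.84000) = 4.62174 − (1.69614)/(-12.27953) = 4.75987
F(4.75987) = -0.14367
u4 = 4.75987 − (-0.14367)·(4.75987 − 4.62174) / (-0.14367 − (-1.43953)) = 4.75987 − (-0.01984)/(1.29586) = 4.77518
F(4.77518) = 0.00235
u5 = 4.77518 − 0.00235·(4.77518 − 4.75987) / (0.00235 − (-0.14367)) = 4.77518 − (0.00004)/(0.14602) = 4.77493

4.775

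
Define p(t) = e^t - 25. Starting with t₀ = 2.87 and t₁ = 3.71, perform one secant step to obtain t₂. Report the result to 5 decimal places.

3.13640

p(2.87) = -7.3629818, p(3.71) = 15.8538065
t₂ = 3.7100000 − 15.8538065·(3.7100000 − 2.8700000) / (15.8538065 − (-7.3629818)) = 3.7100000 − (13.3171975)/(23.2167883) = 3.1363979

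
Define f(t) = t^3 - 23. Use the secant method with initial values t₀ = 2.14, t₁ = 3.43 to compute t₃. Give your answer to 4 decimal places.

f(2.14) = -13.199656, f(3.43) = 17.353607
t₂ = 3.430000 − 17.353607·(3.430000 − 2.140000) / (17.353607 − (-13.199656)) = 3.430000 − (22.386153)/(30.553263) = 2.697307
f(2.697307) = -3.375831
t₃ = 2.697307 − (-3.375831)·(2.697307 − 3.430000) / (-3.375831 − 17.353607) = 2.697307 − (2.473447)/(-20.729438) = 2.816628

2.8166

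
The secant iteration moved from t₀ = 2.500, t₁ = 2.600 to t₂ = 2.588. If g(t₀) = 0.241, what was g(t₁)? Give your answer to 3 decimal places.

-0.033

The secant line through (2.500, 0.241) and (2.600, g(t₁)) crosses zero at t₂ = 2.588.
So (2.500, 0.241), (2.600, g(t₁)), (2.588, 0) are collinear:
g(t₁) = 0.241 · (2.600 − 2.588) / (2.500 − 2.588) = 0.241 · (0.01200)/(-0.08800) = -0.03286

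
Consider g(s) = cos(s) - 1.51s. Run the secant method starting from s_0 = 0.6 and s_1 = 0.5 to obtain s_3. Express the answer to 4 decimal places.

g(0.6) = -0.080664, g(0.5) = 0.122583
s_2 = 0.500000 − 0.122583·(0.500000 − 0.600000) / (0.122583 − (-0.080664)) = 0.500000 − (-0.012258)/(0.203247) = 0.560312
g(0.560312) = 0.001018
s_3 = 0.560312 − 0.001018·(0.560312 − 0.500000) / (0.001018 − 0.122583) = 0.560312 − (0.000061)/(-0.121565) = 0.560817

0.5608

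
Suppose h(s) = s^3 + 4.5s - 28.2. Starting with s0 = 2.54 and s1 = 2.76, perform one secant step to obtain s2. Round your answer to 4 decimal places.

2.5550

h(2.54) = -0.382936, h(2.76) = 5.244576
s2 = 2.760000 − 5.244576·(2.760000 − 2.540000) / (5.244576 − (-0.382936)) = 2.760000 − (1.153807)/(5.627512) = 2.554970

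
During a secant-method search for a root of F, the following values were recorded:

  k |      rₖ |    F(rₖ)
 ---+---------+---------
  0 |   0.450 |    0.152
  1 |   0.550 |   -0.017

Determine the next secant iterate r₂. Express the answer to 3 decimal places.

0.540

r₂ = 0.550 − (-0.017)·(0.550 − 0.450) / (-0.017 − 0.152)
   = 0.550 − (-0.00170)/(-0.16900) = 0.53994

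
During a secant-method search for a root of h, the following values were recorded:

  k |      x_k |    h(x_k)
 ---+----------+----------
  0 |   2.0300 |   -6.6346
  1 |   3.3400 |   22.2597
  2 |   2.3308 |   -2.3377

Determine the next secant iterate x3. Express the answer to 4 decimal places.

2.4267

x3 = 2.3308 − (-2.3377)·(2.3308 − 3.3400) / (-2.3377 − 22.2597)
   = 2.3308 − (2.359207)/(-24.597400) = 2.426713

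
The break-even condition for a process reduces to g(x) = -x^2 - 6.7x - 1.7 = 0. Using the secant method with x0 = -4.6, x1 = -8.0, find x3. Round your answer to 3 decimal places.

-6.331

g(-4.6) = 7.96000, g(-8.0) = -12.10000
x2 = -8.00000 − (-12.10000)·(-8.00000 − (-4.60000)) / (-12.10000 − 7.96000) = -8.00000 − (41.14000)/(-20.06000) = -5.94915
g(-5.94915) = 2.76691
x3 = -5.94915 − 2.76691·(-5.94915 − (-8.00000)) / (2.76691 − (-12.10000)) = -5.94915 − (5.67450)/(14.86691) = -6.33084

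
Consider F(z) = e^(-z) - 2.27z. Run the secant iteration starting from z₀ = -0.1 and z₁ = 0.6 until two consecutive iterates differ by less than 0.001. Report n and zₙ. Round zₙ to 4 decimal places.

n = 4, zₙ = 0.3199

F(-0.1) = 1.332171, F(0.6) = -0.813188
z₂ = 0.600000 − (-0.813188)·(0.700000)/(-2.145359) = 0.334668;  |Δ| = 0.265332
F(0.334668) = -0.044122
z₃ = 0.334668 − (-0.044122)·(-0.265332)/(0.769067) = 0.319446;  |Δ| = 0.015222
F(0.319446) = 0.001409
z₄ = 0.319446 − 0.001409·(-0.015222)/(0.045530) = 0.319917;  |Δ| = 0.000471
|z₄ − z₃| = 0.000471 < 0.001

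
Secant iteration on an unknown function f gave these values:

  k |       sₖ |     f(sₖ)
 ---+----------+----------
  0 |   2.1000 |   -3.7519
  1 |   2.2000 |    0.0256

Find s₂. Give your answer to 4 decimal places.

2.1993

s₂ = 2.2000 − 0.0256·(2.2000 − 2.1000) / (0.0256 − (-3.7519))
   = 2.2000 − (0.002560)/(3.777500) = 2.199322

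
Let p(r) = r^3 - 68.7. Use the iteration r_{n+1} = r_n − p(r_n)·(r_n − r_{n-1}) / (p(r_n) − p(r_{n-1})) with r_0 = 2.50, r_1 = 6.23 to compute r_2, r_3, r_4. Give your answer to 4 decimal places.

p(2.50) = -53.075000, p(6.23) = 173.104367
r_2 = 6.230000 − 173.104367·(6.230000 − 2.500000) / (173.104367 − (-53.075000)) = 6.230000 − (645.679289)/(226.179367) = 3.375278
p(3.375278) = -30.247151
r_3 = 3.375278 − (-30.247151)·(3.375278 − 6.230000) / (-30.247151 − 173.104367) = 3.375278 − (86.347218)/(-203.351518) = 3.799898
p(3.799898) = -13.832412
r_4 = 3.799898 − (-13.832412)·(3.799898 − 3.375278) / (-13.832412 − (-30.247151)) = 3.799898 − (-5.873525)/(16.414739) = 4.157718

3.3753, 3.7999, 4.1577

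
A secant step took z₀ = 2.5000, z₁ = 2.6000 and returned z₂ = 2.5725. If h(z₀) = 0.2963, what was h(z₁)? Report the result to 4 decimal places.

-0.1124

The secant line through (2.5000, 0.2963) and (2.6000, h(z₁)) crosses zero at z₂ = 2.5725.
So (2.5000, 0.2963), (2.6000, h(z₁)), (2.5725, 0) are collinear:
h(z₁) = 0.2963 · (2.6000 − 2.5725) / (2.5000 − 2.5725) = 0.2963 · (0.027500)/(-0.072500) = -0.112390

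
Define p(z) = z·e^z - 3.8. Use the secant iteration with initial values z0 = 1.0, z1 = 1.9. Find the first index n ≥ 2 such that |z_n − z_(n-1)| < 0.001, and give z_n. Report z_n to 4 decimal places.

p(1.0) = -1.081718, p(1.9) = 8.903199
z2 = 1.900000 − 8.903199·(0.900000)/(9.984918) = 1.097502;  |Δ| = 0.802498
p(1.097502) = -0.511150
z3 = 1.097502 − (-0.511150)·(-0.802498)/(-9.414349) = 1.141073;  |Δ| = 0.043571
p(1.141073) = -0.228298
z4 = 1.141073 − (-0.228298)·(0.043571)/(0.282852) = 1.176241;  |Δ| = 0.035168
p(1.176241) = 0.013565
z5 = 1.176241 − 0.013565·(0.035168)/(0.241863) = 1.174268;  |Δ| = 0.001972
p(1.174268) = -0.000332
z6 = 1.174268 − (-0.000332)·(-0.001972)/(-0.013897) = 1.174316;  |Δ| = 0.000047
|z6 − z5| = 0.000047 < 0.001

n = 6, z_n = 1.1743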